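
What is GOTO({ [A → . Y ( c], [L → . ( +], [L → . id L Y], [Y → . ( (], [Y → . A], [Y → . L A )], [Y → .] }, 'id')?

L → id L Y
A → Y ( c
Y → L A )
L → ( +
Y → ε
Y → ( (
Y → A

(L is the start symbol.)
{ [L → . ( +], [L → . id L Y], [L → id . L Y] }

GOTO(I, 'id') = CLOSURE({ [A → αX.β] : [A → α.Xβ] ∈ I, X = 'id' })

Items with dot before 'id', with the dot advanced:
  [L → . id L Y] → [L → id . L Y]
Closure of the advanced items:
  [L → id . L Y] has the dot before L: add [L → . id L Y], [L → . ( +]

GOTO = { [L → . ( +], [L → . id L Y], [L → id . L Y] }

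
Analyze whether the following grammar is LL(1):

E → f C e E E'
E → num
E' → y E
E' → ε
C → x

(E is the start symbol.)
No. Predict set conflict for E': { 'y' }

A grammar is LL(1) if for each non-terminal N with multiple productions, the predict sets of those productions are pairwise disjoint, where PREDICT(N → α) = (FIRST(α) \ {ε}) ∪ (FOLLOW(N) if α ⇒* ε).

Relevant sets:
  FOLLOW(E') = { $, 'y' }

For E:
  PREDICT(E → f C e E E') = { 'f' }
  PREDICT(E → num) = { 'num' }
For E':
  PREDICT(E' → y E) = { 'y' }
  PREDICT(E' → ε) = { $, 'y' }
C has a single production, so nothing to check there.

Conflict found: Predict set conflict for E': { 'y' }
The grammar is NOT LL(1).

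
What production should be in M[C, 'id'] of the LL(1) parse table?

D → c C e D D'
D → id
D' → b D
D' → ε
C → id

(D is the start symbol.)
To find M[C, 'id'], we find productions for C where 'id' is in the predict set (PREDICT(N → α) = (FIRST(α) \ {ε}) ∪ (FOLLOW(N) if α ⇒* ε)).

C → id: PREDICT = { 'id' }
  'id' is in predict set, so this production goes in M[C, 'id']

M[C, 'id'] = C → id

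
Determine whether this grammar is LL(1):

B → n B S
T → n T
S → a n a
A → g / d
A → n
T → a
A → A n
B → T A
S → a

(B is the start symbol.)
A grammar is LL(1) if for each non-terminal N with multiple productions, the predict sets of those productions are pairwise disjoint, where PREDICT(N → α) = (FIRST(α) \ {ε}) ∪ (FOLLOW(N) if α ⇒* ε).

Relevant sets:
  FIRST(T) = { 'a', 'n' }
  FIRST(A) = { 'g', 'n' }

For B:
  PREDICT(B → n B S) = { 'n' }
  PREDICT(B → T A) = { 'a', 'n' }
For T:
  PREDICT(T → n T) = { 'n' }
  PREDICT(T → a) = { 'a' }
For S:
  PREDICT(S → a n a) = { 'a' }
  PREDICT(S → a) = { 'a' }
For A:
  PREDICT(A → g '/' d) = { 'g' }
  PREDICT(A → n) = { 'n' }
  PREDICT(A → A n) = { 'g', 'n' }

Conflict found: Predict set conflict for B: { 'n' }
The grammar is NOT LL(1).

Answer: No. Predict set conflict for B: { 'n' }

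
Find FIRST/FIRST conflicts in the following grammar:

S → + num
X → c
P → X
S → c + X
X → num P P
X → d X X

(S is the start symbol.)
No FIRST/FIRST conflicts.

A FIRST/FIRST conflict occurs when two productions N → α and N → β for the same non-terminal have FIRST(α) ∩ FIRST(β) ≠ ∅ (with ε ∈ FIRST of a nullable right-hand side, so two nullable alternatives also conflict).

Productions for S:
  S → + num: FIRST = { '+' }
  S → c + X: FIRST = { 'c' }
Productions for X:
  X → c: FIRST = { 'c' }
  X → num P P: FIRST = { 'num' }
  X → d X X: FIRST = { 'd' }
P has only one production, so no FIRST/FIRST conflict is possible there.

All alternatives of each non-terminal have pairwise disjoint FIRST sets.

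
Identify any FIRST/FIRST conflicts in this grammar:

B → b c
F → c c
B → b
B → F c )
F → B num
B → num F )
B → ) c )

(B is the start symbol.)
Yes. B → b c / B → b on { 'b' }; B → b c / B → F c ')' on { 'b' }; B → b / B → F c ')' on { 'b' }; B → F c ')' / B → num F ')' on { 'num' }; B → F c ')' / B → ')' c ')' on { ')' }; F → c c / F → B num on { 'c' }

A FIRST/FIRST conflict occurs when two productions N → α and N → β for the same non-terminal have FIRST(α) ∩ FIRST(β) ≠ ∅ (with ε ∈ FIRST of a nullable right-hand side, so two nullable alternatives also conflict).

FIRST sets of the non-terminals at (or reachable through a nullable prefix from) the front of some alternative:
  FIRST(F) = { ')', 'b', 'c', 'num' }
  FIRST(B) = { ')', 'b', 'c', 'num' }

Productions for B:
  B → b c: FIRST = { 'b' }
  B → b: FIRST = { 'b' }
  B → F c ): FIRST = { ')', 'b', 'c', 'num' }
  B → num F ): FIRST = { 'num' }
  B → ) c ): FIRST = { ')' }
Productions for F:
  F → c c: FIRST = { 'c' }
  F → B num: FIRST = { ')', 'b', 'c', 'num' }

Conflict for B: B → b c and B → b
  Overlap: { 'b' }
Conflict for B: B → b c and B → F c )
  Overlap: { 'b' }
Conflict for B: B → b and B → F c )
  Overlap: { 'b' }
Conflict for B: B → F c ) and B → num F )
  Overlap: { 'num' }
Conflict for B: B → F c ) and B → ) c )
  Overlap: { ')' }
Conflict for F: F → c c and F → B num
  Overlap: { 'c' }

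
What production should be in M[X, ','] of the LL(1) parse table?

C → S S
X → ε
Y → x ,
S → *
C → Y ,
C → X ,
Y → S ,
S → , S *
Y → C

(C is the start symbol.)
To find M[X, ','], we find productions for X where ',' is in the predict set (PREDICT(N → α) = (FIRST(α) \ {ε}) ∪ (FOLLOW(N) if α ⇒* ε)).

Relevant sets:
  FOLLOW(X) = { ',' }

X → ε: PREDICT = { ',' }
  ',' is in predict set, so this production goes in M[X, ',']

M[X, ','] = X → ε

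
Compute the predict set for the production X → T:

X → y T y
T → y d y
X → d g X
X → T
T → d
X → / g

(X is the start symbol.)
PREDICT(X → T) = (FIRST(RHS) \ {ε}) ∪ (FOLLOW(X) if ε ∈ FIRST(RHS), i.e. RHS ⇒* ε)
FIRST(T) = { 'd', 'y' }
FIRST(T) = { 'd', 'y' }
ε ∉ FIRST(T), so FOLLOW(X) is not added.
PREDICT(X → T) = { 'd', 'y' }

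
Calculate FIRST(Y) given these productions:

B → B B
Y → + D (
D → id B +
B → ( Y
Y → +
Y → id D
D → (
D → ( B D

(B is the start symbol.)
{ '+', 'id' }

To compute FIRST(Y), examine every production with Y on the left-hand side, reading each right-hand side left to right until a non-nullable symbol is reached.

From Y → + D (:
  - '+' is a terminal: add '+' and stop
From Y → +:
  - '+' is a terminal: add '+' and stop
From Y → id D:
  - id is a terminal: add 'id' and stop

Collecting: FIRST(Y) = { '+', 'id' }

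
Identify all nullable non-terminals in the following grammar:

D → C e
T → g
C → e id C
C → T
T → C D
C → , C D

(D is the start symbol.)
None

There are no ε-productions, so no non-terminal can derive ε.
No non-terminals are nullable.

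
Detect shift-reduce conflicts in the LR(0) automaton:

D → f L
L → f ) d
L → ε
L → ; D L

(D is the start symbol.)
Yes — I2: [L → .] vs [L → . ; D L]; I8: [L → .] vs [L → . ; D L]

Augment with D' → D and build the canonical LR(0) collection (I0 = CLOSURE({[D' → . D]}), then GOTO on every symbol after a dot until no new states appear). It has 10 states:
  I0: { [D → . f L], [D' → . D] }  — shift
  I1: { [D' → D .] }  — accept
  I2: { [D → f . L], [L → . ; D L], [L → . f ) d], [L → .] }  — shift, reduce
  I3: { [D → . f L], [L → ; . D L] }  — shift
  I4: { [D → f L .] }  — reduce
  I5: { [L → f . ) d] }  — shift
  I6: { [L → f ) . d] }  — shift
  I7: { [L → f ) d .] }  — reduce
  I8: { [L → . ; D L], [L → . f ) d], [L → .], [L → ; D . L] }  — shift, reduce
  I9: { [L → ; D L .] }  — reduce

I2 contains reduce item [L → .] and shift items [L → . ; D L], [L → . f ) d] — shift-reduce conflict.
I8 contains reduce item [L → .] and shift items [L → . ; D L], [L → . f ) d] — shift-reduce conflict.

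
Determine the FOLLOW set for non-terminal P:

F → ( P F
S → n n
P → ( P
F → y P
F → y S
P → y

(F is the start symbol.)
{ $, '(', 'y' }

To compute FOLLOW(P), find every occurrence of P on a right-hand side N → α P β: add FIRST(β) \ {ε}, and if β is empty or nullable also add FOLLOW(N). Iterate to a fixed point.

In F → ( P F: P is followed by F, add FIRST(F) \ {ε} = { '(', 'y' }
In P → ( P: P is at the end; this adds FOLLOW(P) to itself — nothing new
In F → y P: P is at the end, add FOLLOW(F)

The FOLLOW sets referred to above (computed the same way, to a fixed point):
  FOLLOW(F) = { $ }

Taking the union: FOLLOW(P) = { $, '(', 'y' }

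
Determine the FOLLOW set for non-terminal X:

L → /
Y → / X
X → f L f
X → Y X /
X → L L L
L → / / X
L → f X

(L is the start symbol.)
To compute FOLLOW(X), find every occurrence of X on a right-hand side N → α X β: add FIRST(β) \ {ε}, and if β is empty or nullable also add FOLLOW(N). Iterate to a fixed point.

In Y → / X: X is at the end, add FOLLOW(Y)
In X → Y X /: X is followed by '/', add FIRST('/') \ {ε} = { '/' }
In L → / / X: X is at the end, add FOLLOW(L)
In L → f X: X is at the end, add FOLLOW(L)

The FOLLOW sets referred to above (computed the same way, to a fixed point):
  FOLLOW(Y) = { '/', 'f' }
  FOLLOW(L) = { $, '/', 'f' }

Taking the union: FOLLOW(X) = { $, '/', 'f' }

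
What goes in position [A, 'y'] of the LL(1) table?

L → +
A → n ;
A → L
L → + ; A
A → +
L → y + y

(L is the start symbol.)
To find M[A, 'y'], we find productions for A where 'y' is in the predict set (PREDICT(N → α) = (FIRST(α) \ {ε}) ∪ (FOLLOW(N) if α ⇒* ε)).

Relevant sets:
  FIRST(L) = { '+', 'y' }

A → n ;: PREDICT = { 'n' }
A → L: PREDICT = { '+', 'y' }
  'y' is in predict set, so this production goes in M[A, 'y']
A → +: PREDICT = { '+' }

M[A, 'y'] = A → L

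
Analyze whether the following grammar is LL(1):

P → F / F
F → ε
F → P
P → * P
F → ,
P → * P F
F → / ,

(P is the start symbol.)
A grammar is LL(1) if for each non-terminal N with multiple productions, the predict sets of those productions are pairwise disjoint, where PREDICT(N → α) = (FIRST(α) \ {ε}) ∪ (FOLLOW(N) if α ⇒* ε).

Relevant sets:
  FIRST(F) = { '*', ',', '/', ε }
  FIRST(P) = { '*', ',', '/' }
  FOLLOW(F) = { $, '*', ',', '/' }

For P:
  PREDICT(P → F '/' F) = { '*', ',', '/' }
  PREDICT(P → '*' P) = { '*' }
  PREDICT(P → '*' P F) = { '*' }
For F:
  PREDICT(F → ε) = { $, '*', ',', '/' }
  PREDICT(F → P) = { '*', ',', '/' }
  PREDICT(F → ',') = { ',' }
  PREDICT(F → '/' ',') = { '/' }

Conflict found: Predict set conflict for P: { '*' }
The grammar is NOT LL(1).

Answer: No. Predict set conflict for P: { '*' }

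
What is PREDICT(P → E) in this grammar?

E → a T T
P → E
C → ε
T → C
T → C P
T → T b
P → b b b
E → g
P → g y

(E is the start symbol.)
{ 'a', 'g' }

PREDICT(P → E) = (FIRST(RHS) \ {ε}) ∪ (FOLLOW(P) if ε ∈ FIRST(RHS), i.e. RHS ⇒* ε)
FIRST(E) = { 'a', 'g' }
FIRST(E) = { 'a', 'g' }
ε ∉ FIRST(E), so FOLLOW(P) is not added.
PREDICT(P → E) = { 'a', 'g' }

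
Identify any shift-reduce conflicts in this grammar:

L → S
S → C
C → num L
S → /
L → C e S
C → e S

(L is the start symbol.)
Yes — I2: [S → C .] vs [L → C . e S]

A shift-reduce conflict occurs when an LR(0) state has both:
  - a complete (reduce) item [A → α .] (dot at the end), and
  - a shift item [B → β . c γ] (dot before a terminal).

Augment with L' → L and build the canonical LR(0) collection (I0 = CLOSURE({[L' → . L]}), then GOTO on every symbol after a dot until no new states appear). It has 12 states:
  I0: { [C → . e S], [C → . num L], [L → . C e S], [L → . S], [L' → . L], [S → . /], [S → . C] }  — shift
  I1: { [S → / .] }  — reduce
  I2: { [L → C . e S], [S → C .] }  — shift, reduce
  I3: { [L' → L .] }  — accept
  I4: { [L → S .] }  — reduce
  I5: { [C → . e S], [C → . num L], [C → e . S], [S → . /], [S → . C] }  — shift
  I6: { [C → . e S], [C → . num L], [C → num . L], [L → . C e S], [L → . S], [S → . /], [S → . C] }  — shift
  I7: { [C → num L .] }  — reduce
  I8: { [S → C .] }  — reduce
  I9: { [C → e S .] }  — reduce
  I10: { [C → . e S], [C → . num L], [L → C e . S], [S → . /], [S → . C] }  — shift
  I11: { [L → C e S .] }  — reduce

I2 contains reduce item [S → C .] and shift item [L → C . e S] — shift-reduce conflict.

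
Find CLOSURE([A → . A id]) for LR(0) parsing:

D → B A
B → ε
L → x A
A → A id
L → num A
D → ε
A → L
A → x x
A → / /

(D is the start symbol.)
To compute CLOSURE, for each item [A → α.Bβ] where B is a non-terminal, add [B → .γ] for all productions B → γ; repeat for the newly added items until nothing changes.

Start with: [A → . A id]
  [A → . A id] has the dot before A: add [A → . L], [A → . x x], [A → . / /]
  [A → . L] has the dot before L: add [L → . x A], [L → . num A]
No further items can be added.

CLOSURE = { [A → . / /], [A → . A id], [A → . L], [A → . x x], [L → . num A], [L → . x A] }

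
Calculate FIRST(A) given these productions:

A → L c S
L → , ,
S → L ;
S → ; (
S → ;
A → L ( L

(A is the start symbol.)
{ ',' }

To compute FIRST(A), examine every production with A on the left-hand side, reading each right-hand side left to right until a non-nullable symbol is reached.

FIRST sets of the other non-terminals involved (by the same procedure, iterated to a fixed point):
  FIRST(L) = { ',' }

From A → L c S:
  - L is a non-terminal: add FIRST(L) \ {ε} = { ',' }
    L is not nullable, so stop
From A → L ( L:
  - L is a non-terminal: add FIRST(L) \ {ε} = { ',' }
    L is not nullable, so stop

Collecting: FIRST(A) = { ',' }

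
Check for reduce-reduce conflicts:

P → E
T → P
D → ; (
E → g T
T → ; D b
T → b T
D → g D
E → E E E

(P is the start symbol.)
No reduce-reduce conflicts

A reduce-reduce conflict occurs when an LR(0) state has two complete items [A → α .] and [B → β .] — both call for a reduction, and with no lookahead the parser cannot choose between them.

Augment with P' → P and build the canonical LR(0) collection (I0 = CLOSURE({[P' → . P]}), then GOTO on every symbol after a dot until no new states appear). It has 17 states:
  I0: { [E → . E E E], [E → . g T], [P → . E], [P' → . P] }  — shift
  I1: { [E → . E E E], [E → . g T], [E → E . E E], [P → E .] }  — shift, reduce
  I2: { [P' → P .] }  — accept
  I3: { [E → . E E E], [E → . g T], [E → g . T], [P → . E], [T → . ; D b], [T → . P], [T → . b T] }  — shift
  I4: { [D → . ; (], [D → . g D], [T → ; . D b] }  — shift
  I5: { [T → P .] }  — reduce
  I6: { [E → g T .] }  — reduce
  I7: { [E → . E E E], [E → . g T], [P → . E], [T → . ; D b], [T → . P], [T → . b T], [T → b . T] }  — shift
  I8: { [T → b T .] }  — reduce
  I9: { [D → ; . (] }  — shift
  I10: { [T → ; D . b] }  — shift
  I11: { [D → . ; (], [D → . g D], [D → g . D] }  — shift
  I12: { [D → g D .] }  — reduce
  I13: { [T → ; D b .] }  — reduce
  I14: { [D → ; ( .] }  — reduce
  I15: { [E → . E E E], [E → . g T], [E → E . E E], [E → E E . E] }  — shift
  I16: { [E → . E E E], [E → . g T], [E → E . E E], [E → E E . E], [E → E E E .] }  — shift, reduce

No state contains more than one complete item.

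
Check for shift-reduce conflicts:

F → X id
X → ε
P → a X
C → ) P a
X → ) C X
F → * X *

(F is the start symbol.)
Augment with F' → F and build the canonical LR(0) collection (I0 = CLOSURE({[F' → . F]}), then GOTO on every symbol after a dot until no new states appear). It has 15 states:
  I0: { [F → . * X *], [F → . X id], [F' → . F], [X → . ) C X], [X → .] }  — shift, reduce
  I1: { [C → . ) P a], [X → ) . C X] }  — shift
  I2: { [F → * . X *], [X → . ) C X], [X → .] }  — shift, reduce
  I3: { [F' → F .] }  — accept
  I4: { [F → X . id] }  — shift
  I5: { [F → X id .] }  — reduce
  I6: { [F → * X . *] }  — shift
  I7: { [F → * X * .] }  — reduce
  I8: { [C → ) . P a], [P → . a X] }  — shift
  I9: { [X → ) C . X], [X → . ) C X], [X → .] }  — shift, reduce
  I10: { [X → ) C X .] }  — reduce
  I11: { [C → ) P . a] }  — shift
  I12: { [P → a . X], [X → . ) C X], [X → .] }  — shift, reduce
  I13: { [P → a X .] }  — reduce
  I14: { [C → ) P a .] }  — reduce

I0 contains reduce item [X → .] and shift items [F → . * X *], [X → . ) C X] — shift-reduce conflict.
I2 contains reduce item [X → .] and shift item [X → . ) C X] — shift-reduce conflict.
I9 contains reduce item [X → .] and shift item [X → . ) C X] — shift-reduce conflict.
I12 contains reduce item [X → .] and shift item [X → . ) C X] — shift-reduce conflict.

Answer: Yes — I0: [X → .] vs [F → . * X *]; I2: [X → .] vs [X → . ) C X]; I9: [X → .] vs [X → . ) C X]; I12: [X → .] vs [X → . ) C X]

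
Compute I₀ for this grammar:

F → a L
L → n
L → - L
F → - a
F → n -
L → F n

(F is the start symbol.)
First, augment the grammar with F' → F
I₀ = CLOSURE({ [F' → . F] }):
  [F' → . F] has the dot before F: add [F → . a L], [F → . - a], [F → . n -]
No further items can be added.

I₀ = { [F → . - a], [F → . a L], [F → . n -], [F' → . F] }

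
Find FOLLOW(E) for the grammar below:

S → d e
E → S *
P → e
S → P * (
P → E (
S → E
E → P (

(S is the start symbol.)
In P → E (: E is followed by '(', add FIRST('(') \ {ε} = { '(' }
In S → E: E is at the end, add FOLLOW(S)

The FOLLOW sets referred to above (computed the same way, to a fixed point):
  FOLLOW(S) = { $, '*' }

Taking the union: FOLLOW(E) = { $, '(', '*' }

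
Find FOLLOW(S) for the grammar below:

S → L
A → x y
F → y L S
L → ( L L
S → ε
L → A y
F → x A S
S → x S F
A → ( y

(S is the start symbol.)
{ $, 'x', 'y' }

To compute FOLLOW(S), find every occurrence of S on a right-hand side N → α S β: add FIRST(β) \ {ε}, and if β is empty or nullable also add FOLLOW(N). Iterate to a fixed point.

S is the start symbol, so $ ∈ FOLLOW(S).
In F → y L S: S is at the end, add FOLLOW(F)
In F → x A S: S is at the end, add FOLLOW(F)
In S → x S F: S is followed by F, add FIRST(F) \ {ε} = { 'x', 'y' }

The FOLLOW sets referred to above (computed the same way, to a fixed point):
  FOLLOW(F) = { $, 'x', 'y' }

Taking the union: FOLLOW(S) = { $, 'x', 'y' }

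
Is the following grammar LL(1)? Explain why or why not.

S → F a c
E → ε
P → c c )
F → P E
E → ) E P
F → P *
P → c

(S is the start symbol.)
No. Predict set conflict for P: { 'c' }

Relevant sets:
  FIRST(P) = { 'c' }
  FOLLOW(E) = { 'a', 'c' }

For E:
  PREDICT(E → ε) = { 'a', 'c' }
  PREDICT(E → ')' E P) = { ')' }
For P:
  PREDICT(P → c c ')') = { 'c' }
  PREDICT(P → c) = { 'c' }
For F:
  PREDICT(F → P E) = { 'c' }
  PREDICT(F → P '*') = { 'c' }
S has a single production, so nothing to check there.

Conflict found: Predict set conflict for P: { 'c' }
The grammar is NOT LL(1).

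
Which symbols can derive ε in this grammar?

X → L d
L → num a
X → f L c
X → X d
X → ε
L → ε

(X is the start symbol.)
{ 'L', 'X' }

A non-terminal is nullable if it can derive ε (the empty string): either it has an ε-production, or it has a production whose right-hand side consists entirely of nullable non-terminals.

ε-productions: X → ε, L → ε
So X, L are immediately nullable.
Every non-terminal is now nullable.
Nullable = { 'L', 'X' }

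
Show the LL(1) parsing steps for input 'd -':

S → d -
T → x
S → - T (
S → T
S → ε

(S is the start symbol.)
LL(1) parsing maintains a stack (initially the start symbol over $) and the input. At each step: if the stack top is a terminal, match it against the current input token; if it is a non-terminal N, replace it with the RHS of M[N, lookahead] (the unique production whose predict set contains the lookahead).

Stack is shown with the top on the left.

Stack  Input  Action
--------------------
S $    d - $  output S → d -
d - $  d - $  match 'd'
- $    - $    match '-'
$      $      accept

The string is accepted.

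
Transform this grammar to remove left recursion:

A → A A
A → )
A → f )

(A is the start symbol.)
A is directly left-recursive. The standard transformation for
  A → A α₁ | ... | A α_m | β₁ | ... | β_n
is
  A  → β₁ A' | ... | β_n A'
  A' → α₁ A' | ... | α_m A' | ε

A → ) becomes A → ) A'
A → f ) becomes A → f ) A'
A → A A becomes A' → A A'
Add A' → ε

Resulting grammar:
A → ) A'
A → f ) A'
A' → A A'
A' → ε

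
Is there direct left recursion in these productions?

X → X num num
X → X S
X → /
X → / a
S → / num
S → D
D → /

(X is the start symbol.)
Direct left recursion occurs when N → N α for some non-terminal N (the right-hand side begins with the left-hand side itself).

X → X num num: LEFT RECURSIVE (starts with X)
X → X S: LEFT RECURSIVE (starts with X)
X → /: starts with '/'
X → / a: starts with '/'
S → / num: starts with '/'
S → D: starts with D
D → /: starts with '/'

The grammar has direct left recursion on: X.

Answer: Yes, X is left-recursive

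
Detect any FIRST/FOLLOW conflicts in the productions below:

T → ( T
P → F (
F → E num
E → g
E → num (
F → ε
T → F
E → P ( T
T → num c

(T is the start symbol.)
Yes. T → num c with FOLLOW(T) on { 'num' }; F → E num with FOLLOW(F) on { '(', 'num' }

A FIRST/FOLLOW conflict occurs when a non-terminal N has a nullable alternative N → β (β ⇒* ε) and another alternative N → α with FIRST(α) ∩ FOLLOW(N) ≠ ∅: on such a lookahead the parser cannot decide between expanding α and letting N vanish via β.

Nullable non-terminals: F, T.
FIRST sets used below: FIRST(E) = { '(', 'g', 'num' }, FIRST(F) = { '(', 'g', 'num', ε }

F: nullable alternative(s) F → ε; FOLLOW(F) = { $, '(', 'num' }
  F → E num: FIRST \ {ε} = { '(', 'g', 'num' } — overlaps FOLLOW(F) on { '(', 'num' }: CONFLICT
  F → ε: FIRST \ {ε} = { } — this is the only nullable alternative, skip

T: nullable alternative(s) T → F; FOLLOW(T) = { $, 'num' }
  T → ( T: FIRST \ {ε} = { '(' } — disjoint from FOLLOW(T)
  T → F: FIRST \ {ε} = { '(', 'g', 'num' } — this is the only nullable alternative, skip
  T → num c: FIRST \ {ε} = { 'num' } — overlaps FOLLOW(T) on { 'num' }: CONFLICT

E, P have no nullable alternative, so no FIRST/FOLLOW check is needed there.

So the grammar has 2 FIRST/FOLLOW conflicts (marked CONFLICT above).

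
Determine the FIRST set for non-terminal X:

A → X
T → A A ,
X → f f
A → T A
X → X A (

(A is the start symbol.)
To compute FIRST(X), examine every production with X on the left-hand side, reading each right-hand side left to right until a non-nullable symbol is reached.

From X → f f:
  - f is a terminal: add 'f' and stop
From X → X A (:
  - X is the symbol being defined: contributes nothing new
    X is not nullable, so stop

Collecting: FIRST(X) = { 'f' }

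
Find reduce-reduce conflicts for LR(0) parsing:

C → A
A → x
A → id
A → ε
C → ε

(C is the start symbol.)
Augment with C' → C and build the canonical LR(0) collection (I0 = CLOSURE({[C' → . C]}), then GOTO on every symbol after a dot until no new states appear). It has 5 states:
  I0: { [A → . id], [A → . x], [A → .], [C → . A], [C → .], [C' → . C] }  — shift, 2 reduces
  I1: { [C → A .] }  — reduce
  I2: { [C' → C .] }  — accept
  I3: { [A → id .] }  — reduce
  I4: { [A → x .] }  — reduce

I0 contains complete items [A → .], [C → .] — reduce-reduce conflict.

Answer: Yes — I0: [A → .] vs [C → .]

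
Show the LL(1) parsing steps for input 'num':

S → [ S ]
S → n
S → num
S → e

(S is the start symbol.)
Stack is shown with the top on the left.

Stack  Input  Action
--------------------
S $    num $  output S → num
num $  num $  match 'num'
$      $      accept

The string is accepted.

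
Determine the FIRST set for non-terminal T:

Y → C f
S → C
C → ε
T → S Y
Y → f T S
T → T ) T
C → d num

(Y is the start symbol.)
{ 'd', 'f' }

To compute FIRST(T), examine every production with T on the left-hand side, reading each right-hand side left to right until a non-nullable symbol is reached.

FIRST sets of the other non-terminals involved (by the same procedure, iterated to a fixed point):
  FIRST(S) = { 'd', ε }
  FIRST(Y) = { 'd', 'f' }

From T → S Y:
  - S is a non-terminal: add FIRST(S) \ {ε} = { 'd' }
    S is nullable, so continue to the next symbol
  - Y is a non-terminal: add FIRST(Y) \ {ε} = { 'd', 'f' }
    Y is not nullable, so stop
From T → T ) T:
  - T is the symbol being defined: contributes nothing new
    T is not nullable, so stop

Collecting: FIRST(T) = { 'd', 'f' }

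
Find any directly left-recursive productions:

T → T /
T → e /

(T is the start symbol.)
Direct left recursion occurs when N → N α for some non-terminal N (the right-hand side begins with the left-hand side itself).

T → T /: LEFT RECURSIVE (starts with T)
T → e /: starts with e

The grammar has direct left recursion on: T.

Answer: Yes, T is left-recursive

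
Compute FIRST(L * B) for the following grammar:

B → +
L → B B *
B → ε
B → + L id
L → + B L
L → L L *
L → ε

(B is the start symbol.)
FIRST sets of the non-terminals involved (from the grammar, by fixed-point iteration):
  FIRST(L) = { '*', '+', ε }

To compute FIRST(L * B), process the symbols left to right:
Symbol L is a non-terminal. Add FIRST(L) \ {ε} = { '*', '+' }
L is nullable (ε ∈ FIRST(L)), continue to the next symbol.
Symbol * is a terminal. Add '*' and stop.
FIRST(L * B) = { '*', '+' }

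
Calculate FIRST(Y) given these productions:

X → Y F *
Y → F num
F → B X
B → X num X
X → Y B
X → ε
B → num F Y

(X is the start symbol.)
To compute FIRST(Y), examine every production with Y on the left-hand side, reading each right-hand side left to right until a non-nullable symbol is reached.

FIRST sets of the other non-terminals involved (by the same procedure, iterated to a fixed point):
  FIRST(F) = { 'num' }

From Y → F num:
  - F is a non-terminal: add FIRST(F) \ {ε} = { 'num' }
    F is not nullable, so stop

Collecting: FIRST(Y) = { 'num' }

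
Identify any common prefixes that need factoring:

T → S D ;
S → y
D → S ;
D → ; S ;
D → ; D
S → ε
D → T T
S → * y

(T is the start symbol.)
Left-factoring is needed when two productions for the same non-terminal
share a common prefix on the right-hand side.

Productions for S:
  S → y
  S → ε
  S → * y
Productions for D:
  D → S ;
  D → ; S ;
  D → ; D
  D → T T

Found common prefix ';' in productions for D

Answer: Yes, D has productions with common prefix ';'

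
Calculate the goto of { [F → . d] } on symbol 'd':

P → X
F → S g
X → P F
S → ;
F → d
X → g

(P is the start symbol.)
{ [F → d .] }

GOTO(I, 'd') = CLOSURE({ [A → αX.β] : [A → α.Xβ] ∈ I, X = 'd' })

Items with dot before 'd', with the dot advanced:
  [F → . d] → [F → d .]
Closure adds nothing (no advanced item has the dot before a non-terminal).

GOTO = { [F → d .] }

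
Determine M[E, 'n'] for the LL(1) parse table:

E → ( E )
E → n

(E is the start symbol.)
To find M[E, 'n'], we find productions for E where 'n' is in the predict set (PREDICT(N → α) = (FIRST(α) \ {ε}) ∪ (FOLLOW(N) if α ⇒* ε)).

E → ( E ): PREDICT = { '(' }
E → n: PREDICT = { 'n' }
  'n' is in predict set, so this production goes in M[E, 'n']

M[E, 'n'] = E → n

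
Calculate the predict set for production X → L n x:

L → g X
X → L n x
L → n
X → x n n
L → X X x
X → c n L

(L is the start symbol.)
{ 'c', 'g', 'n', 'x' }

PREDICT(X → L n x) = (FIRST(RHS) \ {ε}) ∪ (FOLLOW(X) if ε ∈ FIRST(RHS), i.e. RHS ⇒* ε)
FIRST(L) = { 'c', 'g', 'n', 'x' }
FIRST(L n x) = { 'c', 'g', 'n', 'x' }
ε ∉ FIRST(L n x), so FOLLOW(X) is not added.
PREDICT(X → L n x) = { 'c', 'g', 'n', 'x' }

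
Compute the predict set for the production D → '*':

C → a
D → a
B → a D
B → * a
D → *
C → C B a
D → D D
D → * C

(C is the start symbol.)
PREDICT(D → '*') = (FIRST(RHS) \ {ε}) ∪ (FOLLOW(D) if ε ∈ FIRST(RHS), i.e. RHS ⇒* ε)
FIRST('*') = { '*' }
ε ∉ FIRST('*'), so FOLLOW(D) is not added.
PREDICT(D → '*') = { '*' }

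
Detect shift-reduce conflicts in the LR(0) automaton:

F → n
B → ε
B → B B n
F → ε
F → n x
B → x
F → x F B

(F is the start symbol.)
A shift-reduce conflict occurs when an LR(0) state has both:
  - a complete (reduce) item [A → α .] (dot at the end), and
  - a shift item [B → β . c γ] (dot before a terminal).

Augment with F' → F and build the canonical LR(0) collection (I0 = CLOSURE({[F' → . F]}), then GOTO on every symbol after a dot until no new states appear). It has 10 states:
  I0: { [F → . n x], [F → . n], [F → . x F B], [F → .], [F' → . F] }  — shift, reduce
  I1: { [F' → F .] }  — accept
  I2: { [F → n . x], [F → n .] }  — shift, reduce
  I3: { [F → . n x], [F → . n], [F → . x F B], [F → .], [F → x . F B] }  — shift, reduce
  I4: { [B → . B B n], [B → . x], [B → .], [F → x F . B] }  — shift, reduce
  I5: { [B → . B B n], [B → . x], [B → .], [B → B . B n], [F → x F B .] }  — shift, 2 reduces
  I6: { [B → x .] }  — reduce
  I7: { [B → . B B n], [B → . x], [B → .], [B → B . B n], [B → B B . n] }  — shift, reduce
  I8: { [B → B B n .] }  — reduce
  I9: { [F → n x .] }  — reduce

I0 contains reduce item [F → .] and shift items [F → . n], [F → . n x], [F → . x F B] — shift-reduce conflict.
I2 contains reduce item [F → n .] and shift item [F → n . x] — shift-reduce conflict.
I3 contains reduce item [F → .] and shift items [F → . n], [F → . n x], [F → . x F B] — shift-reduce conflict.
I4 contains reduce item [B → .] and shift item [B → . x] — shift-reduce conflict.
I5 contains reduce items [B → .], [F → x F B .] and shift item [B → . x] — shift-reduce conflict.
I7 contains reduce item [B → .] and shift items [B → B B . n], [B → . x] — shift-reduce conflict.

Answer: Yes — I0: [F → .] vs [F → . n]; I2: [F → n .] vs [F → n . x]; I3: [F → .] vs [F → . n]; I4: [B → .] vs [B → . x]; I5: [B → .] vs [B → . x]; I7: [B → .] vs [B → B B . n]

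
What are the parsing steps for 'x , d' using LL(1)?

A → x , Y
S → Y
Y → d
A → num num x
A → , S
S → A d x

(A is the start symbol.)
LL(1) parsing maintains a stack (initially the start symbol over $) and the input. At each step: if the stack top is a terminal, match it against the current input token; if it is a non-terminal N, replace it with the RHS of M[N, lookahead] (the unique production whose predict set contains the lookahead).

Stack is shown with the top on the left.

Stack    Input    Action
------------------------
A $      x , d $  output A → x , Y
x , Y $  x , d $  match 'x'
, Y $    , d $    match ','
Y $      d $      output Y → d
d $      d $      match 'd'
$        $        accept

The string is accepted.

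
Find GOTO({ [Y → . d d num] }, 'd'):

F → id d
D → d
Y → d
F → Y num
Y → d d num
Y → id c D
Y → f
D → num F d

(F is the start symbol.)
{ [Y → d . d num] }

GOTO(I, 'd') = CLOSURE({ [A → αX.β] : [A → α.Xβ] ∈ I, X = 'd' })

Items with dot before 'd', with the dot advanced:
  [Y → . d d num] → [Y → d . d num]
Closure adds nothing (no advanced item has the dot before a non-terminal).

GOTO = { [Y → d . d num] }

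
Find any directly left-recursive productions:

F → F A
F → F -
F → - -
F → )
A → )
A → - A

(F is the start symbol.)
Yes, F is left-recursive

Direct left recursion occurs when N → N α for some non-terminal N (the right-hand side begins with the left-hand side itself).

F → F A: LEFT RECURSIVE (starts with F)
F → F -: LEFT RECURSIVE (starts with F)
F → - -: starts with '-'
F → ): starts with ')'
A → ): starts with ')'
A → - A: starts with '-'

The grammar has direct left recursion on: F.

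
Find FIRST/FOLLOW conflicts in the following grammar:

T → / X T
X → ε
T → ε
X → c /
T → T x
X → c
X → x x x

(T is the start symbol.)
Nullable non-terminals: T, X.
FIRST sets used below: FIRST(T) = { '/', 'x', ε }

T: nullable alternative(s) T → ε; FOLLOW(T) = { $, 'x' }
  T → / X T: FIRST \ {ε} = { '/' } — disjoint from FOLLOW(T)
  T → ε: FIRST \ {ε} = { } — this is the only nullable alternative, skip
  T → T x: FIRST \ {ε} = { '/', 'x' } — overlaps FOLLOW(T) on { 'x' }: CONFLICT

X: nullable alternative(s) X → ε; FOLLOW(X) = { $, '/', 'x' }
  X → ε: FIRST \ {ε} = { } — this is the only nullable alternative, skip
  X → c /: FIRST \ {ε} = { 'c' } — disjoint from FOLLOW(X)
  X → c: FIRST \ {ε} = { 'c' } — disjoint from FOLLOW(X)
  X → x x x: FIRST \ {ε} = { 'x' } — overlaps FOLLOW(X) on { 'x' }: CONFLICT

So the grammar has 2 FIRST/FOLLOW conflicts (marked CONFLICT above).

Answer: Yes. T → T x with FOLLOW(T) on { 'x' }; X → x x x with FOLLOW(X) on { 'x' }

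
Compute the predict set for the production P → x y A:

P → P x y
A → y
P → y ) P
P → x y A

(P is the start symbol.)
PREDICT(P → x y A) = (FIRST(RHS) \ {ε}) ∪ (FOLLOW(P) if ε ∈ FIRST(RHS), i.e. RHS ⇒* ε)
FIRST(x y A) = { 'x' }
ε ∉ FIRST(x y A), so FOLLOW(P) is not added.
PREDICT(P → x y A) = { 'x' }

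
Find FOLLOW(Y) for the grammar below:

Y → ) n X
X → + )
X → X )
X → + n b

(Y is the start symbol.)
To compute FOLLOW(Y), find every occurrence of Y on a right-hand side N → α Y β: add FIRST(β) \ {ε}, and if β is empty or nullable also add FOLLOW(N). Iterate to a fixed point.

Y is the start symbol, so $ ∈ FOLLOW(Y).
Y does not occur on any right-hand side.

Taking the union: FOLLOW(Y) = { $ }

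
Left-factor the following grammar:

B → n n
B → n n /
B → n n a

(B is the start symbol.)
B → n n B'
B' → ε
B' → /
B' → a

Left-factoring transforms A → αβ₁ | αβ₂ into A → αA' and A' → β₁ | β₂
(α is the longest common prefix among the alternatives). Repeat until
no nonterminal has two alternatives with a common prefix.

Round 1: B has alternatives sharing prefix 'n n'. Introduce B': B → n n B'
  Add: B' → ε
  Add: B' → /
  Add: B' → a

No remaining common prefixes — done.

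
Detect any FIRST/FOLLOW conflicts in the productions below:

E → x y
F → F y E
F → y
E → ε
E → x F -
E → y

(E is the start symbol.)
A FIRST/FOLLOW conflict occurs when a non-terminal N has a nullable alternative N → β (β ⇒* ε) and another alternative N → α with FIRST(α) ∩ FOLLOW(N) ≠ ∅: on such a lookahead the parser cannot decide between expanding α and letting N vanish via β.

Nullable non-terminals: E.

E: nullable alternative(s) E → ε; FOLLOW(E) = { $, '-', 'y' }
  E → x y: FIRST \ {ε} = { 'x' } — disjoint from FOLLOW(E)
  E → ε: FIRST \ {ε} = { } — this is the only nullable alternative, skip
  E → x F -: FIRST \ {ε} = { 'x' } — disjoint from FOLLOW(E)
  E → y: FIRST \ {ε} = { 'y' } — overlaps FOLLOW(E) on { 'y' }: CONFLICT

F has no nullable alternative, so no FIRST/FOLLOW check is needed there.

So the grammar has 1 FIRST/FOLLOW conflict (marked CONFLICT above).

Answer: Yes. E → y with FOLLOW(E) on { 'y' }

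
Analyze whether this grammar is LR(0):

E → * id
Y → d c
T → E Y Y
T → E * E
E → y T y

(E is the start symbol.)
A grammar is LR(0) if no state in the canonical LR(0) collection has:
  - both a shift item (dot before a terminal) and a complete item (shift-reduce conflict), or
  - two or more complete items (reduce-reduce conflict; the accept item [E' → E .] counts as a complete item here).

Augment with E' → E and build the canonical LR(0) collection (I0 = CLOSURE({[E' → . E]}), then GOTO on every symbol after a dot until no new states appear). It has 14 states:
  I0: { [E → . * id], [E → . y T y], [E' → . E] }  — shift
  I1: { [E → * . id] }  — shift
  I2: { [E' → E .] }  — accept
  I3: { [E → . * id], [E → . y T y], [E → y . T y], [T → . E * E], [T → . E Y Y] }  — shift
  I4: { [T → E . * E], [T → E . Y Y], [Y → . d c] }  — shift
  I5: { [E → y T . y] }  — shift
  I6: { [E → y T y .] }  — reduce
  I7: { [E → . * id], [E → . y T y], [T → E * . E] }  — shift
  I8: { [T → E Y . Y], [Y → . d c] }  — shift
  I9: { [Y → d . c] }  — shift
  I10: { [Y → d c .] }  — reduce
  I11: { [T → E Y Y .] }  — reduce
  I12: { [T → E * E .] }  — reduce
  I13: { [E → * id .] }  — reduce

Every state is either a pure shift/goto state or contains exactly one complete item and nothing to shift — no conflicts. The grammar is LR(0).

Answer: Yes, the grammar is LR(0)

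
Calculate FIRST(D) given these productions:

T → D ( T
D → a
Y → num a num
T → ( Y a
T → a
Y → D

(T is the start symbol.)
{ 'a' }

To compute FIRST(D), examine every production with D on the left-hand side, reading each right-hand side left to right until a non-nullable symbol is reached.

From D → a:
  - a is a terminal: add 'a' and stop

Collecting: FIRST(D) = { 'a' }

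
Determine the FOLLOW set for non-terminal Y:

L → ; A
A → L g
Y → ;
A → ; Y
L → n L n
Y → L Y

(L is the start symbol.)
In A → ; Y: Y is at the end, add FOLLOW(A)
In Y → L Y: Y is at the end; this adds FOLLOW(Y) to itself — nothing new

The FOLLOW sets referred to above (computed the same way, to a fixed point):
  FOLLOW(A) = { $, ';', 'g', 'n' }

Taking the union: FOLLOW(Y) = { $, ';', 'g', 'n' }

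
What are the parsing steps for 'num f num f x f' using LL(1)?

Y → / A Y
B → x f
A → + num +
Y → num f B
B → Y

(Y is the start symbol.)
Stack is shown with the top on the left.

Stack      Input              Action
------------------------------------
Y $        num f num f x f $  output Y → num f B
num f B $  num f num f x f $  match 'num'
f B $      f num f x f $      match 'f'
B $        num f x f $        output B → Y
Y $        num f x f $        output Y → num f B
num f B $  num f x f $        match 'num'
f B $      f x f $            match 'f'
B $        x f $              output B → x f
x f $      x f $              match 'x'
f $        f $                match 'f'
$          $                  accept

The string is accepted.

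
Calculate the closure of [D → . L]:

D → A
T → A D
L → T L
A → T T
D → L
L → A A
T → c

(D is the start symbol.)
Start with: [D → . L]
  [D → . L] has the dot before L: add [L → . T L], [L → . A A]
  [L → . T L] has the dot before T: add [T → . A D], [T → . c]
  [L → . A A] has the dot before A: add [A → . T T]
No further items can be added.

CLOSURE = { [A → . T T], [D → . L], [L → . A A], [L → . T L], [T → . A D], [T → . c] }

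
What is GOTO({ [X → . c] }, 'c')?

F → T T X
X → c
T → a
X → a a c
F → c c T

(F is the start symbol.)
{ [X → c .] }

GOTO(I, 'c') = CLOSURE({ [A → αX.β] : [A → α.Xβ] ∈ I, X = 'c' })

Items with dot before 'c', with the dot advanced:
  [X → . c] → [X → c .]
Closure adds nothing (no advanced item has the dot before a non-terminal).

GOTO = { [X → c .] }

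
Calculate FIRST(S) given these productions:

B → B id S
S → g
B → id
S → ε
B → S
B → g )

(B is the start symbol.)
{ 'g', ε }

To compute FIRST(S), examine every production with S on the left-hand side, reading each right-hand side left to right until a non-nullable symbol is reached.

From S → g:
  - g is a terminal: add 'g' and stop
From S → ε:
  - ε-production, so ε ∈ FIRST(S)

Collecting: FIRST(S) = { 'g', ε }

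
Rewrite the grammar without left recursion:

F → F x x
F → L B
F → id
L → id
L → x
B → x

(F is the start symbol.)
F is directly left-recursive. The standard transformation for
  A → A α₁ | ... | A α_m | β₁ | ... | β_n
is
  A  → β₁ A' | ... | β_n A'
  A' → α₁ A' | ... | α_m A' | ε

F → L B becomes F → L B F'
F → id becomes F → id F'
F → F x x becomes F' → x x F'
Add F' → ε

Productions for other non-terminals are unchanged:
  L → id
  L → x
  B → x

Resulting grammar:
F → L B F'
F → id F'
F' → x x F'
F' → ε
L → id
L → x
B → x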